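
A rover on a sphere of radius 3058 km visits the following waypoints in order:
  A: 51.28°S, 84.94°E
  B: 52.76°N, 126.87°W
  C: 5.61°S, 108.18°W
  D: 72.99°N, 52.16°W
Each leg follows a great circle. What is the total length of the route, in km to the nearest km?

16388 km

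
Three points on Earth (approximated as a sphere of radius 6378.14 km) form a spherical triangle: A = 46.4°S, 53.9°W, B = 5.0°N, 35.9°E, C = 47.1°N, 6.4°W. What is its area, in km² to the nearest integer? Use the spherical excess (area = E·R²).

Side lengths (central angles): a = 0.9699, b = 1.7858, c = 1.6316 rad; semiperimeter s = 2.1936.
By l'Huilier's theorem, tan(E/4) = √[tan(s/2) tan((s−a)/2) tan((s−b)/2) tan((s−c)/2)], giving spherical excess E = 1.1133 rad.
Area = E·R² = 1.1133 × (6378.14)² ≈ 45289323 km².

45289323 km²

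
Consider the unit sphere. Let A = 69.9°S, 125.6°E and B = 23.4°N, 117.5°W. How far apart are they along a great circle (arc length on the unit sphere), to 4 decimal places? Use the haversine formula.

In radians: φ₁ = -1.2200, φ₂ = 0.4084, Δλ = 116.900° = 2.0403 rad.
Haversine: a = sin²(Δφ/2) + cos φ₁ cos φ₂ sin²(Δλ/2) = 0.5288 + (0.3437)(0.9178)(0.7262) = 0.75783.
Central angle c = 2·arcsin(√a) = 2.11257 rad.
On the unit sphere the arc length equals the central angle: 2.1126.

2.1126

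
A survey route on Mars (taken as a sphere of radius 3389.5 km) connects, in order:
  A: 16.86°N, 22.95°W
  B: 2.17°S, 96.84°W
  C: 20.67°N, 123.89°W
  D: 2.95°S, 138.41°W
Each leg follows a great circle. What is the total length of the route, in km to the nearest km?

Leg A→B: central angle 1.3136 rad, distance 4452.4 km.
Leg B→C: central angle 0.6106 rad, distance 2069.6 km.
Leg C→D: central angle 0.4813 rad, distance 1631.5 km.
Total: 4452.4 + 2069.6 + 1631.5 ≈ 8153 km.

8153 km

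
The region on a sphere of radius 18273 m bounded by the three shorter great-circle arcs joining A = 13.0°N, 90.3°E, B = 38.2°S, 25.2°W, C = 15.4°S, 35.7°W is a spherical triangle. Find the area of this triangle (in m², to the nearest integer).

Side lengths (central angles): a = 0.4295, b = 2.2292, c = 2.0587 rad; semiperimeter s = 2.3587.
By l'Huilier's theorem, tan(E/4) = √[tan(s/2) tan((s−a)/2) tan((s−b)/2) tan((s−c)/2)], giving spherical excess E = 0.7319 rad.
Area = E·R² = 0.7319 × (18273)² ≈ 244387049 m².

244387049 m²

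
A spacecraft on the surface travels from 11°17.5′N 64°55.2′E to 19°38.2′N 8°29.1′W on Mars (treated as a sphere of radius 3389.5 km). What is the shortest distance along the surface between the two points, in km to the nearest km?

4186 km

In radians: φ₁ = 0.1971, φ₂ = 0.3427, Δλ = -73.405° = -1.2812 rad.
cos c = sin φ₁ sin φ₂ + cos φ₁ cos φ₂ cos Δλ = (0.1958)(0.3361) + (0.9806)(0.9418)(0.2856) = 0.32959,
so c = arccos(0.32959) = 1.23493 rad.
Distance = R·c = 3389.5 × 1.2349 ≈ 4186 km.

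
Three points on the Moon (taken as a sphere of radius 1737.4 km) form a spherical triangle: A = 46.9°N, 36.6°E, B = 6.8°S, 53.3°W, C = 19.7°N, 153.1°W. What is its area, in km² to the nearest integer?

Side lengths (central angles): a = 1.7712, b = 1.9692, c = 1.6562 rad; semiperimeter s = 2.6983.
By l'Huilier's theorem, tan(E/4) = √[tan(s/2) tan((s−a)/2) tan((s−b)/2) tan((s−c)/2)], giving spherical excess E = 2.4348 rad.
Area = E·R² = 2.4348 × (1737.4)² ≈ 7349635 km².

7349635 km²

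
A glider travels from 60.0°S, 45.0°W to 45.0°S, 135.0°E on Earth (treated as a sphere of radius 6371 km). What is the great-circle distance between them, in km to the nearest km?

8340 km

With latitudes φ₁ = -60.000°, φ₂ = -45.000° and longitude difference Δλ = -180.000°:
Haversine: a = sin²(Δφ/2) + cos φ₁ cos φ₂ sin²(Δλ/2) = 0.0170 + (0.5000)(0.7071)(1.0000) = 0.37059.
Central angle c = 2·arcsin(√a) = 1.30900 rad.
Distance = R·c = 6371 × 1.3090 ≈ 8340 km.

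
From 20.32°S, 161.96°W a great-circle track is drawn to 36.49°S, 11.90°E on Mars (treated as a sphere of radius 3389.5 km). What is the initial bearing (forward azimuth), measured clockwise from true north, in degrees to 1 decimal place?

174.1°

With φ₁ = -0.3547, φ₂ = -0.6369, Δλ = 3.0344 rad, the forward-azimuth formula gives
θ = atan2( sin Δλ cos φ₂ , cos φ₁ sin φ₂ − sin φ₁ cos φ₂ cos Δλ ) = atan2(0.0860, -0.8353) = 174.12°.
So the initial bearing is 174.1°.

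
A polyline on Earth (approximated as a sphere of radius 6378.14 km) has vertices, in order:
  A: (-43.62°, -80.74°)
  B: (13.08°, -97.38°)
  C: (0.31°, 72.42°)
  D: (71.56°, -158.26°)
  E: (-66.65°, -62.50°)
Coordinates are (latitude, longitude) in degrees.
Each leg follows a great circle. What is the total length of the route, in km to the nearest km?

Leg A→B: central angle 1.0245 rad, distance 6534.7 km.
Leg B→C: central angle 2.8487 rad, distance 18169.6 km.
Leg C→D: central angle 1.7674 rad, distance 11272.4 km.
Leg D→E: central angle 2.6542 rad, distance 16928.7 km.
Total: 6534.7 + 18169.6 + 11272.4 + 16928.7 ≈ 52905 km.

52905 km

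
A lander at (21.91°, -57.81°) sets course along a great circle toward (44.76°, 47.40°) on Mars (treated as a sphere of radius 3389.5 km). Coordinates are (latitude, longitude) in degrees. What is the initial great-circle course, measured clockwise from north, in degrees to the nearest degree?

43°

With φ₁ = 0.3824, φ₂ = 0.7812, Δλ = 1.8363 rad, the forward-azimuth formula gives
θ = atan2( sin Δλ cos φ₂ , cos φ₁ sin φ₂ − sin φ₁ cos φ₂ cos Δλ ) = atan2(0.6852, 0.7228) = 43.47°.
So the initial bearing is 43°.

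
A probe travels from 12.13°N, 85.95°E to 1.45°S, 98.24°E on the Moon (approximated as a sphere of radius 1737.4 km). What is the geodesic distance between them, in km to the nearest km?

554 km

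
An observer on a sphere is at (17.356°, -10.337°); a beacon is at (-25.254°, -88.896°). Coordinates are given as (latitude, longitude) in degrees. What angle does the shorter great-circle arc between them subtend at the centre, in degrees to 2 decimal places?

87.48°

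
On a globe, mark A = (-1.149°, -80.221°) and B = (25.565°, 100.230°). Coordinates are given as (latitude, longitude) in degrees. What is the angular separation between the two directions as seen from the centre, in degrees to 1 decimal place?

155.6°

With latitudes φ₁ = -1.149°, φ₂ = 25.565° and longitude difference Δλ = -179.549°:
Haversine: a = sin²(Δφ/2) + cos φ₁ cos φ₂ sin²(Δλ/2) = 0.0534 + (0.9998)(0.9021)(1.0000) = 0.95527.
Central angle c = 2·arcsin(√a) = 2.71539 rad.
So the angular separation is 155.6°.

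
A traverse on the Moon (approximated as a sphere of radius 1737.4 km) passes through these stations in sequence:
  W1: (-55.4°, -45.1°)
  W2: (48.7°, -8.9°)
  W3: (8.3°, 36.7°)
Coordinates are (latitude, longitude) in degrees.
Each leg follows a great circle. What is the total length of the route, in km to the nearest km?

Leg W1→W2: central angle 1.8923 rad, distance 3287.6 km.
Leg W2→W3: central angle 0.9699 rad, distance 1685.1 km.
Total: 3287.6 + 1685.1 ≈ 4973 km.

4973 km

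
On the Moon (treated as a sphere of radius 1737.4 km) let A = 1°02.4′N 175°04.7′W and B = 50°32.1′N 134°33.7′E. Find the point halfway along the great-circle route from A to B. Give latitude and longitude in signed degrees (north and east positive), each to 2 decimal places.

27.97°, 165.72°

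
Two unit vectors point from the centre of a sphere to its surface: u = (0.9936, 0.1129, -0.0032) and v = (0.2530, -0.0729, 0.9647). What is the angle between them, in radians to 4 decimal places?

1.3284 rad

u·v = 0.2401; |u| = 1.0000, |v| = 1.0000.
cos θ = (u·v)/(|u||v|) = 0.2401, so θ = 1.3284 rad.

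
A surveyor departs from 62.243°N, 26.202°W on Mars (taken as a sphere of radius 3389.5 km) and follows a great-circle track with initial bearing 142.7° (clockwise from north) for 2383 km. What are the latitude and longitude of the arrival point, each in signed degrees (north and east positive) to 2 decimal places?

25.82°, -0.40°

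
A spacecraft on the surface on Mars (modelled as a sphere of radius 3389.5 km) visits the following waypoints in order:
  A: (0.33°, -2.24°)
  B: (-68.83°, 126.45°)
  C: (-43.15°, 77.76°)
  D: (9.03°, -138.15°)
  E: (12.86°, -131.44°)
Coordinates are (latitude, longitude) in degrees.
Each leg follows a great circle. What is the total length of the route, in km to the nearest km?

16589 km

Leg A→B: central angle 1.8040 rad, distance 6114.7 km.
Leg B→C: central angle 0.6238 rad, distance 2114.3 km.
Leg C→D: central angle 2.3336 rad, distance 7909.6 km.
Leg D→E: central angle 0.1330 rad, distance 450.7 km.
Total: 6114.7 + 2114.3 + 7909.6 + 450.7 ≈ 16589 km.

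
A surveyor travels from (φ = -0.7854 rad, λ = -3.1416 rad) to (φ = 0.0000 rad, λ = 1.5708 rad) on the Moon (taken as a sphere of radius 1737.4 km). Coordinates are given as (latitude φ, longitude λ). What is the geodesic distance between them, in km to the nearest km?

2729 km

With latitudes φ₁ = -45.000°, φ₂ = 0.000° and longitude difference Δλ = -89.999°:
cos c = sin φ₁ sin φ₂ + cos φ₁ cos φ₂ cos Δλ = (-0.7071)(0.0000) + (0.7071)(1.0000)(0.0000) = 0.00001,
so c = arccos(0.00001) = 1.57079 rad.
Distance = R·c = 1737.4 × 1.5708 ≈ 2729 km.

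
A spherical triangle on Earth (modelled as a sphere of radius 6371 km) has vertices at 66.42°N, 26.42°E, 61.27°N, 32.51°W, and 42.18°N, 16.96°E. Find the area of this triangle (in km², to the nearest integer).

4026970 km²

Side lengths (central angles): a = 0.6089, b = 0.4328, c = 0.4443 rad; semiperimeter s = 0.7430.
By l'Huilier's theorem, tan(E/4) = √[tan(s/2) tan((s−a)/2) tan((s−b)/2) tan((s−c)/2)], giving spherical excess E = 0.0992 rad.
Area = E·R² = 0.0992 × (6371)² ≈ 4026970 km².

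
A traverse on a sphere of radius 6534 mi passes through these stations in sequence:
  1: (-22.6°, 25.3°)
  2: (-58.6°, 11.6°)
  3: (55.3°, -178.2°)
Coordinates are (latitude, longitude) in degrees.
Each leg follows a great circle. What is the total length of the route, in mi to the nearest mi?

24067 mi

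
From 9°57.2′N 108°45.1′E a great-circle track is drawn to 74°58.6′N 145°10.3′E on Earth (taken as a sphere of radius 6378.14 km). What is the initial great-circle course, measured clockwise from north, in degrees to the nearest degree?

With φ₁ = 0.1737, φ₂ = 1.3086, Δλ = 0.6356 rad, the forward-azimuth formula gives
θ = atan2( sin Δλ cos φ₂ , cos φ₁ sin φ₂ − sin φ₁ cos φ₂ cos Δλ ) = atan2(0.1539, 0.9152) = 9.54°.
So the initial bearing is 10°.

10°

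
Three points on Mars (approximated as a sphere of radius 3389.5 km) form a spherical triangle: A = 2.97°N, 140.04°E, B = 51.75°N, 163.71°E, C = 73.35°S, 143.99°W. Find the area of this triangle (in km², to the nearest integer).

9838332 km²

Side lengths (central angles): a = 2.2704, b = 1.5511, c = 0.9186 rad; semiperimeter s = 2.3700.
By l'Huilier's theorem, tan(E/4) = √[tan(s/2) tan((s−a)/2) tan((s−b)/2) tan((s−c)/2)], giving spherical excess E = 0.8563 rad.
Area = E·R² = 0.8563 × (3389.5)² ≈ 9838332 km².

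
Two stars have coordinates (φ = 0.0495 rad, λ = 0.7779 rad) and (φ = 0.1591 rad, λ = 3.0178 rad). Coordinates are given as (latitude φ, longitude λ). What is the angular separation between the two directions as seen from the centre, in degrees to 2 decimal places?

127.15°

With latitudes φ₁ = 2.836°, φ₂ = 9.116° and longitude difference Δλ = 128.337°:
Haversine: a = sin²(Δφ/2) + cos φ₁ cos φ₂ sin²(Δλ/2) = 0.0030 + (0.9988)(0.9874)(0.8101) = 0.80193.
Central angle c = 2·arcsin(√a) = 2.21913 rad.
So the angular separation is 127.15°.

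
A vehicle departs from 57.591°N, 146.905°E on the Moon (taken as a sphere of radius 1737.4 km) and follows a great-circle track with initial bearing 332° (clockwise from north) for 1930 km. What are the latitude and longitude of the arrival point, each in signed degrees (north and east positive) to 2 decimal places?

53.02°, 11.27°

Angular distance δ = d/R = 1930/1737.4 = 1.11086 rad; initial bearing θ = 5.7945 rad.
sin φ₂ = sin φ₁ cos δ + cos φ₁ sin δ cos θ = (0.8442)(0.4439) + (0.5360)(0.8961)(0.8829) = 0.7988, so φ₂ = 53.02°.
Δλ = atan2(sin θ sin δ cos φ₁, cos δ − sin φ₁ sin φ₂) = atan2(-0.2255, -0.2305) = -135.631°.
λ₂ = 146.905° − 135.631° = 11.27°.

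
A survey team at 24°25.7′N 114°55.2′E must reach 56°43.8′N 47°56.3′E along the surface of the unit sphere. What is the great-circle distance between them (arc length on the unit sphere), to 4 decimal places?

Let φ₁ = 0.4264 rad, φ₂ = 0.9901 rad, and Δλ = -1.1691 rad.
Haversine: a = sin²(Δφ/2) + cos φ₁ cos φ₂ sin²(Δλ/2) = 0.0774 + (0.9105)(0.5486)(0.3045) = 0.22946.
Central angle c = 2·arcsin(√a) = 0.99908 rad.
On the unit sphere the arc length equals the central angle: 0.9991.

0.9991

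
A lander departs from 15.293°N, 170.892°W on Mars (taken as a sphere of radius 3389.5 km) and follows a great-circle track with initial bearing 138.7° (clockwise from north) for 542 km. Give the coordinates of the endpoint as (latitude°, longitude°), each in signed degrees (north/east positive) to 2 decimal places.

Angular distance δ = d/R = 542/3389.5 = 0.15991 rad; initial bearing θ = 2.4208 rad.
sin φ₂ = sin φ₁ cos δ + cos φ₁ sin δ cos θ = (0.2638)(0.9872) + (0.9646)(0.1592)(-0.7513) = 0.1450, so φ₂ = 8.34°.
Δλ = atan2(sin θ sin δ cos φ₁, cos δ − sin φ₁ sin φ₂) = atan2(0.1014, 0.9490) = 6.097°.
λ₂ = -170.892° + 6.097° = -164.80°.

8.34°, -164.80°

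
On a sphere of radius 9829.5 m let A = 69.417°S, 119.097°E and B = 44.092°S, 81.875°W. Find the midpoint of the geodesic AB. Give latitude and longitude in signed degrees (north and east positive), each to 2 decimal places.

-75.91°, -99.76°

The central angle between A and B is δ = 1.1422 rad.
With f = 0.5, the slerp weights are sin((1−f)δ)/sin δ = 0.5943 and sin(fδ)/sin δ = 0.5943.
Weighted sum of the unit vectors: (0.5943)·(-0.1710,0.3072,-0.9362) + (0.5943)·(0.1015,-0.7110,-0.6958) = (-0.0413, -0.2400, -0.9699).
Converting back: φ = atan2(z, √(x²+y²)) = -75.91°, λ = atan2(y, x) = -99.76°.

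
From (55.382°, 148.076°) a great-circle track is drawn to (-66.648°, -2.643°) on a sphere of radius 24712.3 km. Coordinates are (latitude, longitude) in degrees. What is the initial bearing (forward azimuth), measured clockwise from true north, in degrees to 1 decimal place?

219.3°

Δλ = -150.719° = -2.6305 rad.
y = sin Δλ · cos φ₂ = (-0.4891)(0.3964) = -0.1939
x = cos φ₁ sin φ₂ − sin φ₁ cos φ₂ cos Δλ = (0.5681)(-0.9181) − (0.8230)(0.3964)(-0.8722) = -0.2370
θ = atan2(y, x) = -140.72°; adding 360° gives 219.3°.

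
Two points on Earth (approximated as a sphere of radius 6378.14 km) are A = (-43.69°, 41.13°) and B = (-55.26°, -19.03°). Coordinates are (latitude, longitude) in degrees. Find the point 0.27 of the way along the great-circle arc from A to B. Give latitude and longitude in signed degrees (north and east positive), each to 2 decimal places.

-49.70°, 28.29°

Central angle δ = 0.6878 rad. Interpolating on the sphere with fraction f = 0.27:
P = [sin((1−f)δ)·A + sin(fδ)·B] / sin δ = 0.7581·A + 0.2908·B in Cartesian coordinates,
giving P = (0.5696, 0.3065, -0.7627), i.e. latitude -49.70°, longitude 28.29°.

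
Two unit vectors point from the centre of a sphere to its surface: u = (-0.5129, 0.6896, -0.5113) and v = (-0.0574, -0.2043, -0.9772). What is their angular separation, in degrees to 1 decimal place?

u·v = 0.3882; |u| = 1.0000, |v| = 1.0000.
cos θ = (u·v)/(|u||v|) = 0.3882, so θ = 67.2°.

67.2°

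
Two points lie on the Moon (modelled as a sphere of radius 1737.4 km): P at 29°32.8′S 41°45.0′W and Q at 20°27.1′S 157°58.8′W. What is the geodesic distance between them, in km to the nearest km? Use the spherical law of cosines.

3058 km

In radians: φ₁ = -0.5157, φ₂ = -0.3569, Δλ = -116.230° = -2.0286 rad.
cos c = sin φ₁ sin φ₂ + cos φ₁ cos φ₂ cos Δλ = (-0.4931)(-0.3494) + (0.8700)(0.9370)(-0.4420) = -0.18795,
so c = arccos(-0.18795) = 1.75987 rad.
Distance = R·c = 1737.4 × 1.7599 ≈ 3058 km.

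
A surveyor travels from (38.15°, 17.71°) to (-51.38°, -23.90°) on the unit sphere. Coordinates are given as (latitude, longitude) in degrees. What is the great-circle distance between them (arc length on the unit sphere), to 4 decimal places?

In radians: φ₁ = 0.6658, φ₂ = -0.8968, Δλ = -41.610° = -0.7262 rad.
cos c = sin φ₁ sin φ₂ + cos φ₁ cos φ₂ cos Δλ = (0.6177)(-0.7813) + (0.7864)(0.6242)(0.7477) = -0.11564,
so c = arccos(-0.11564) = 1.68670 rad.
On the unit sphere the arc length equals the central angle: 1.6867.

1.6867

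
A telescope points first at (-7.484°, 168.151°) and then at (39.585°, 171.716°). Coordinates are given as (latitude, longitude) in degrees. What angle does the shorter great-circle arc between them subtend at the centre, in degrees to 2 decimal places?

In radians: φ₁ = -0.1306, φ₂ = 0.6909, Δλ = 3.565° = 0.0622 rad.
Haversine: a = sin²(Δφ/2) + cos φ₁ cos φ₂ sin²(Δλ/2) = 0.1594 + (0.9915)(0.7707)(0.0010) = 0.16018.
Central angle c = 2·arcsin(√a) = 0.82353 rad.
So the angular separation is 47.18°.

47.18°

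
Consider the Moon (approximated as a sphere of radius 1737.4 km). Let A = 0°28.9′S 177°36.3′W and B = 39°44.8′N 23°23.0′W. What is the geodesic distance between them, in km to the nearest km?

4071 km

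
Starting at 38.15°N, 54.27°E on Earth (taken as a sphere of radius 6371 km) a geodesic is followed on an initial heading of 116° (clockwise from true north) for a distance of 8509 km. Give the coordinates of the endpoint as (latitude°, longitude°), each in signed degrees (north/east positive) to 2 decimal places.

-11.03°, 117.20°

Angular distance δ = d/R = 8509/6371 = 1.33558 rad; initial bearing θ = 2.0246 rad.
sin φ₂ = sin φ₁ cos δ + cos φ₁ sin δ cos θ = (0.6177)(0.2331) + (0.7864)(0.9725)(-0.4384) = -0.1913, so φ₂ = -11.03°.
Δλ = atan2(sin θ sin δ cos φ₁, cos δ − sin φ₁ sin φ₂) = atan2(0.6873, 0.3512) = 62.935°.
λ₂ = 54.270° + 62.935° = 117.20°.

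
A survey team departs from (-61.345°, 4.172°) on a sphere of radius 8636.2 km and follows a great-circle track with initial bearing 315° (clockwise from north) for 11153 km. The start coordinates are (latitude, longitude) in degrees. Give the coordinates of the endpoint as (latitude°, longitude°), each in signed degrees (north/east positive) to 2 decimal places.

Angular distance δ = d/R = 11153/8636.2 = 1.29142 rad; initial bearing θ = 5.4978 rad.
sin φ₂ = sin φ₁ cos δ + cos φ₁ sin δ cos θ = (-0.8775)(0.2758) + (0.4795)(0.9612)(0.7071) = 0.0840, so φ₂ = 4.82°.
Δλ = atan2(sin θ sin δ cos φ₁, cos δ − sin φ₁ sin φ₂) = atan2(-0.3259, 0.3494) = -43.008°.
λ₂ = 4.172° − 43.008° = -38.84°.

4.82°, -38.84°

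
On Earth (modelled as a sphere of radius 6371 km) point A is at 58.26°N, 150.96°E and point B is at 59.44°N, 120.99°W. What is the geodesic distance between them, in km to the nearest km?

Let φ₁ = 1.0168 rad, φ₂ = 1.0374 rad, and Δλ = 1.5368 rad.
Haversine: a = sin²(Δφ/2) + cos φ₁ cos φ₂ sin²(Δλ/2) = 0.0001 + (0.5261)(0.5084)(0.4830) = 0.12929.
Central angle c = 2·arcsin(√a) = 0.73562 rad.
Distance = R·c = 6371 × 0.7356 ≈ 4687 km.

4687 km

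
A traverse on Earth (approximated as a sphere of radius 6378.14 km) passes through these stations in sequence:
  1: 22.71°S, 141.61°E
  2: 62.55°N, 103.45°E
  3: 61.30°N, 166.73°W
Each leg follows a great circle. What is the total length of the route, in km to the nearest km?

14393 km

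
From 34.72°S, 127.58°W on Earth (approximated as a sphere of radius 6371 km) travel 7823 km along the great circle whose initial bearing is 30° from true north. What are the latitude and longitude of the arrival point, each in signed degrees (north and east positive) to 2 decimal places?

Angular distance δ = d/R = 7823/6371 = 1.22791 rad; initial bearing θ = 0.5236 rad.
sin φ₂ = sin φ₁ cos δ + cos φ₁ sin δ cos θ = (-0.5696)(0.3362) + (0.8219)(0.9418)(0.8660) = 0.4789, so φ₂ = 28.61°.
Δλ = atan2(sin θ sin δ cos φ₁, cos δ − sin φ₁ sin φ₂) = atan2(0.3870, 0.6090) = 32.439°.
λ₂ = -127.580° + 32.439° = -95.14°.

28.61°, -95.14°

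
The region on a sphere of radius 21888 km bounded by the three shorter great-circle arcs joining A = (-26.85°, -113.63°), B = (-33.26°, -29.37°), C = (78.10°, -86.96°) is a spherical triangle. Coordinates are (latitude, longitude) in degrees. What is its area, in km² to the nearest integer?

Side lengths (central angles): a = 2.0311, b = 1.8520, c = 1.2426 rad; semiperimeter s = 2.5629.
By l'Huilier's theorem, tan(E/4) = √[tan(s/2) tan((s−a)/2) tan((s−b)/2) tan((s−c)/2)], giving spherical excess E = 1.8973 rad.
Area = E·R² = 1.8973 × (21888)² ≈ 908966267 km².

908966267 km²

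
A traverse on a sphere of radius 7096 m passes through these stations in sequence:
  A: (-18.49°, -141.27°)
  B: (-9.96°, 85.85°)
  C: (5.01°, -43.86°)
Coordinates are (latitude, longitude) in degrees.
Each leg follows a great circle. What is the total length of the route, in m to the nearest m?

31636 m

Leg A→B: central angle 2.1905 rad, distance 15543.5 m.
Leg B→C: central angle 2.2679 rad, distance 16092.8 m.
Total: 15543.5 + 16092.8 ≈ 31636 m.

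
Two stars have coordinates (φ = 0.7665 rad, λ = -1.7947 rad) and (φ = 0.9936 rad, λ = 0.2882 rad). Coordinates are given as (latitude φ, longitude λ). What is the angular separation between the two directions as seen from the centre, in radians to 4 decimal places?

With latitudes φ₁ = 43.917°, φ₂ = 56.929° and longitude difference Δλ = 119.341°:
cos c = sin φ₁ sin φ₂ + cos φ₁ cos φ₂ cos Δλ = (0.6936)(0.8380) + (0.7203)(0.5457)(-0.4900) = 0.38864,
so c = arccos(0.38864) = 1.17164 rad.
So the angular separation is 1.1716 rad.

1.1716 rad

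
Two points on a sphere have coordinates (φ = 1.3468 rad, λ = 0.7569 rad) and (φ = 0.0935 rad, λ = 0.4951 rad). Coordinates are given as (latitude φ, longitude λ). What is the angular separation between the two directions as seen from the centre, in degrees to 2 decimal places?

In radians: φ₁ = 1.3468, φ₂ = 0.0935, Δλ = -15.000° = -0.2618 rad.
Haversine: a = sin²(Δφ/2) + cos φ₁ cos φ₂ sin²(Δλ/2) = 0.3439 + (0.2221)(0.9956)(0.0170) = 0.34767.
Central angle c = 2·arcsin(√a) = 1.26122 rad.
So the angular separation is 72.26°.

72.26°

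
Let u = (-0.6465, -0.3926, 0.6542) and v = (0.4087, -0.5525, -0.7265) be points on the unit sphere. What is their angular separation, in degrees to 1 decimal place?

121.5°

u·v = -0.5226; |u| = 1.0000, |v| = 1.0000.
cos θ = (u·v)/(|u||v|) = -0.5225, so θ = 121.5°.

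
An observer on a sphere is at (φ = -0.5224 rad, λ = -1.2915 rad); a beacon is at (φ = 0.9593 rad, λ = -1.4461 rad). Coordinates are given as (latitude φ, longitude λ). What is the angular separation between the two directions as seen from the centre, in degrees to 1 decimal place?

In radians: φ₁ = -0.5224, φ₂ = 0.9593, Δλ = -8.858° = -0.1546 rad.
cos c = sin φ₁ sin φ₂ + cos φ₁ cos φ₂ cos Δλ = (-0.4990)(0.8188) + (0.8666)(0.5741)(0.9881) = 0.08304,
so c = arccos(0.08304) = 1.48766 rad.
So the angular separation is 85.2°.

85.2°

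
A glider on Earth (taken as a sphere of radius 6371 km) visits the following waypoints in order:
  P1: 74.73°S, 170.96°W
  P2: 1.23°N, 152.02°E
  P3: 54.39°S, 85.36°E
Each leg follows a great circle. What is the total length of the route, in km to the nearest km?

17432 km

Leg P1→P2: central angle 1.3801 rad, distance 8792.7 km.
Leg P2→P3: central angle 1.3560 rad, distance 8638.9 km.
Total: 8792.7 + 8638.9 ≈ 17432 km.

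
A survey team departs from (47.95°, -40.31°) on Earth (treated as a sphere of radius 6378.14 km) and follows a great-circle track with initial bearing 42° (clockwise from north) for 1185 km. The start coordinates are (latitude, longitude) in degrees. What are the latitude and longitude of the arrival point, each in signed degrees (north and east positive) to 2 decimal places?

Angular distance δ = d/R = 1185/6378.14 = 0.18579 rad; initial bearing θ = 0.7330 rad.
sin φ₂ = sin φ₁ cos δ + cos φ₁ sin δ cos θ = (0.7426)(0.9828) + (0.6698)(0.1847)(0.7431) = 0.8217, so φ₂ = 55.26°.
Δλ = atan2(sin θ sin δ cos φ₁, cos δ − sin φ₁ sin φ₂) = atan2(0.0828, 0.3726) = 12.527°.
λ₂ = -40.310° + 12.527° = -27.78°.

55.26°, -27.78°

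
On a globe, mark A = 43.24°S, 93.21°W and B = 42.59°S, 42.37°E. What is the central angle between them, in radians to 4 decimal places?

1.4902 rad

In radians: φ₁ = -0.7547, φ₂ = -0.7433, Δλ = 135.580° = 2.3663 rad.
cos c = sin φ₁ sin φ₂ + cos φ₁ cos φ₂ cos Δλ = (-0.6851)(-0.6767) + (0.7285)(0.7362)(-0.7142) = 0.08055,
so c = arccos(0.08055) = 1.49016 rad.
So the angular separation is 1.4902 rad.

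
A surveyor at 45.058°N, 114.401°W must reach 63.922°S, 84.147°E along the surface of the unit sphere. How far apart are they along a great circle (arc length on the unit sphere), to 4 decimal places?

2.7656

Let φ₁ = 0.7864 rad, φ₂ = -1.1156 rad, and Δλ = -2.8179 rad.
cos c = sin φ₁ sin φ₂ + cos φ₁ cos φ₂ cos Δλ = (0.7078)(-0.8982) + (0.7064)(0.4396)(-0.9481) = -0.93016,
so c = arccos(-0.93016) = 2.76564 rad.
On the unit sphere the arc length equals the central angle: 2.7656.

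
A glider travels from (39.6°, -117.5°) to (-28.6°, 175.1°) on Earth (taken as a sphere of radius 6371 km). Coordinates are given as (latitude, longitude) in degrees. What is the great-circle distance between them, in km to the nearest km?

With latitudes φ₁ = 39.600°, φ₂ = -28.600° and longitude difference Δλ = -67.400°:
Haversine: a = sin²(Δφ/2) + cos φ₁ cos φ₂ sin²(Δλ/2) = 0.3143 + (0.7705)(0.8780)(0.3079) = 0.52258.
Central angle c = 2·arcsin(√a) = 1.61597 rad.
Distance = R·c = 6371 × 1.6160 ≈ 10295 km.

10295 km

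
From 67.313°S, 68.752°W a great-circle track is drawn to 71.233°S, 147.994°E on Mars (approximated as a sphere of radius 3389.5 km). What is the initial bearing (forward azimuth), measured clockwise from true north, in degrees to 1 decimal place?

197.7°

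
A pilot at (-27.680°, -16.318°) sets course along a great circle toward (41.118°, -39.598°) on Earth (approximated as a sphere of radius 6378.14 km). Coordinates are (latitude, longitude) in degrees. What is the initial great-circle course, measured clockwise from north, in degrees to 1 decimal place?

341.8°

Δλ = -23.280° = -0.4063 rad.
y = sin Δλ · cos φ₂ = (-0.3952)(0.7534) = -0.2977
x = cos φ₁ sin φ₂ − sin φ₁ cos φ₂ cos Δλ = (0.8856)(0.6576) − (-0.4645)(0.7534)(0.9186) = 0.9038
θ = atan2(y, x) = -18.23°; adding 360° gives 341.8°.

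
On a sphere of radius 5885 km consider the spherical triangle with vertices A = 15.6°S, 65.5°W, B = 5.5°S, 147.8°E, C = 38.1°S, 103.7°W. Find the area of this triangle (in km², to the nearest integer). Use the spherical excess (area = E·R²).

6941170 km²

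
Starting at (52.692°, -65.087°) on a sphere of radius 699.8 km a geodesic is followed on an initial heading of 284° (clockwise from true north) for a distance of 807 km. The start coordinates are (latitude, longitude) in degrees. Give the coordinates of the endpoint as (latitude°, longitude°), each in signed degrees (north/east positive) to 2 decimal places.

Angular distance δ = d/R = 807/699.8 = 1.15319 rad; initial bearing θ = 4.9567 rad.
sin φ₂ = sin φ₁ cos δ + cos φ₁ sin δ cos θ = (0.7954)(0.4056) + (0.6061)(0.9141)(0.2419) = 0.4566, so φ₂ = 27.17°.
Δλ = atan2(sin θ sin δ cos φ₁, cos δ − sin φ₁ sin φ₂) = atan2(-0.5376, 0.0424) = -85.491°.
λ₂ = -65.087° − 85.491° = -150.58°.

27.17°, -150.58°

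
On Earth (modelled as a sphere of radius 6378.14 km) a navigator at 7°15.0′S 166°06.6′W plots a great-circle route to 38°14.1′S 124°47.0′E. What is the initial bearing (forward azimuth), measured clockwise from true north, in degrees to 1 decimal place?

231.7°

Δλ = -69.107° = -1.2061 rad.
y = sin Δλ · cos φ₂ = (-0.9342)(0.7855) = -0.7338
x = cos φ₁ sin φ₂ − sin φ₁ cos φ₂ cos Δλ = (0.9920)(-0.6189) − (-0.1262)(0.7855)(0.3566) = -0.5786
θ = atan2(y, x) = -128.25°; adding 360° gives 231.7°.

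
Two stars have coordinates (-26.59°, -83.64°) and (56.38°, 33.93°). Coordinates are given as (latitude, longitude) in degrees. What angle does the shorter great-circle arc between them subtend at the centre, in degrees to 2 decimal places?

In radians: φ₁ = -0.4641, φ₂ = 0.9840, Δλ = 117.570° = 2.0520 rad.
cos c = sin φ₁ sin φ₂ + cos φ₁ cos φ₂ cos Δλ = (-0.4476)(0.8327) + (0.8942)(0.5537)(-0.4628) = -0.60189,
so c = arccos(-0.60189) = 2.21666 rad.
So the angular separation is 127.01°.

127.01°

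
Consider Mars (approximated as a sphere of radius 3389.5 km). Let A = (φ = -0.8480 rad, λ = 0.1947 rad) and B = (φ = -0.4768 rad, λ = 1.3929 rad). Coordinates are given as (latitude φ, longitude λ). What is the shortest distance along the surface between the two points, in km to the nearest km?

In radians: φ₁ = -0.8480, φ₂ = -0.4768, Δλ = 68.652° = 1.1982 rad.
Haversine: a = sin²(Δφ/2) + cos φ₁ cos φ₂ sin²(Δλ/2) = 0.0341 + (0.6615)(0.8885)(0.3180) = 0.22093.
Central angle c = 2·arcsin(√a) = 0.97866 rad.
Distance = R·c = 3389.5 × 0.9787 ≈ 3317 km.

3317 km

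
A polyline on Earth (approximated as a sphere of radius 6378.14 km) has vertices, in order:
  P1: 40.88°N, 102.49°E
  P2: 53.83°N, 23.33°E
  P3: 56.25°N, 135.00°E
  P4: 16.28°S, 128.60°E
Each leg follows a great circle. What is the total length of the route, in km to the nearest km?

20216 km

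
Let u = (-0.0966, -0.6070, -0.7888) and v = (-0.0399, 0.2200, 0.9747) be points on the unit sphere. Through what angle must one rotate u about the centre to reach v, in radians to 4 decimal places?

u·v = -0.8985; |u| = 1.0000, |v| = 1.0000.
cos θ = (u·v)/(|u||v|) = -0.8985, so θ = 2.6872 rad.

2.6872 rad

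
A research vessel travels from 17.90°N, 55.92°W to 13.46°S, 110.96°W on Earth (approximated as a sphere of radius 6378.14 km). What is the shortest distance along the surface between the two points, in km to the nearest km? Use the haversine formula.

In radians: φ₁ = 0.3124, φ₂ = -0.2349, Δλ = -55.040° = -0.9606 rad.
Haversine: a = sin²(Δφ/2) + cos φ₁ cos φ₂ sin²(Δλ/2) = 0.0730 + (0.9516)(0.9725)(0.2135) = 0.27063.
Central angle c = 2·arcsin(√a) = 1.09421 rad.
Distance = R·c = 6378.14 × 1.0942 ≈ 6979 km.

6979 km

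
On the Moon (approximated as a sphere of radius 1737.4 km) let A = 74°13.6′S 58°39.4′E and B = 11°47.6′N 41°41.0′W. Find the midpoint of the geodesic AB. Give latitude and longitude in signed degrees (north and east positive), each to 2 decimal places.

-38.07°, -25.64°

The central angle between A and B is δ = 1.8177 rad.
With f = 0.5, the slerp weights are sin((1−f)δ)/sin δ = 0.8135 and sin(fδ)/sin δ = 0.8135.
Weighted sum of the unit vectors: (0.8135)·(0.1414,0.2322,-0.9623) + (0.8135)·(0.7311,-0.6510,0.2044) = (0.7097, -0.3407, -0.6166).
Converting back: φ = atan2(z, √(x²+y²)) = -38.07°, λ = atan2(y, x) = -25.64°.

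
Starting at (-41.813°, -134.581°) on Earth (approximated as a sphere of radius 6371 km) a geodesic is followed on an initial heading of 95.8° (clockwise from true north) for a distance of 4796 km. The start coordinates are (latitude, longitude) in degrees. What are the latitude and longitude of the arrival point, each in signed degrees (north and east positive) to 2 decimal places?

-32.55°, -80.78°

Angular distance δ = d/R = 4796/6371 = 0.75279 rad; initial bearing θ = 1.6720 rad.
sin φ₂ = sin φ₁ cos δ + cos φ₁ sin δ cos θ = (-0.6667)(0.7298) + (0.7453)(0.6837)(-0.1011) = -0.5380, so φ₂ = -32.55°.
Δλ = atan2(sin θ sin δ cos φ₁, cos δ − sin φ₁ sin φ₂) = atan2(0.5070, 0.3711) = 53.797°.
λ₂ = -134.581° + 53.797° = -80.78°.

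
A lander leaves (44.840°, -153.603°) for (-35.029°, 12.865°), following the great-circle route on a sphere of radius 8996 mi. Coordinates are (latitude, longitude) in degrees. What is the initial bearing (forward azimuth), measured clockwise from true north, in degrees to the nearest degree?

51°

With φ₁ = 0.7826, φ₂ = -0.6114, Δλ = 2.9054 rad, the forward-azimuth formula gives
θ = atan2( sin Δλ cos φ₂ , cos φ₁ sin φ₂ − sin φ₁ cos φ₂ cos Δλ ) = atan2(0.1916, 0.1544) = 51.14°.
So the initial bearing is 51°.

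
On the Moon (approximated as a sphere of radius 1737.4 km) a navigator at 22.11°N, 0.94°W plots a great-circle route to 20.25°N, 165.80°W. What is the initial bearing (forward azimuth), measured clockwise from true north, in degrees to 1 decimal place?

339.7°

Δλ = -164.860° = -2.8773 rad.
y = sin Δλ · cos φ₂ = (-0.2612)(0.9382) = -0.2450
x = cos φ₁ sin φ₂ − sin φ₁ cos φ₂ cos Δλ = (0.9265)(0.3461) − (0.3764)(0.9382)(-0.9653) = 0.6615
θ = atan2(y, x) = -20.32°; adding 360° gives 339.7°.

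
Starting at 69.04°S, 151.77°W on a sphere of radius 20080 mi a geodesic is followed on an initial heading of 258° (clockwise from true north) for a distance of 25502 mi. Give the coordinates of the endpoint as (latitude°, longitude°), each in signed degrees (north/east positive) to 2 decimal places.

Angular distance δ = d/R = 25502/20080 = 1.27002 rad; initial bearing θ = 4.5029 rad.
sin φ₂ = sin φ₁ cos δ + cos φ₁ sin δ cos θ = (-0.9338)(0.2963) + (0.3577)(0.9551)(-0.2079) = -0.3477, so φ₂ = -20.35°.
Δλ = atan2(sin θ sin δ cos φ₁, cos δ − sin φ₁ sin φ₂) = atan2(-0.3342, -0.0284) = -94.862°.
λ₂ = -151.770° − 94.862° = -246.63° → 113.37° after wrapping to (−180°, 180°].

-20.35°, 113.37°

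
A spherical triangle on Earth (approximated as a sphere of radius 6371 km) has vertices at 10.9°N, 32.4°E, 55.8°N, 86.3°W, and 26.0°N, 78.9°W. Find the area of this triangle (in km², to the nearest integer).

Side lengths (central angles): a = 0.5285, b = 1.8108, c = 1.6797 rad; semiperimeter s = 2.0095.
By l'Huilier's theorem, tan(E/4) = √[tan(s/2) tan((s−a)/2) tan((s−b)/2) tan((s−c)/2)], giving spherical excess E = 0.6130 rad.
Area = E·R² = 0.6130 × (6371)² ≈ 24882580 km².

24882580 km²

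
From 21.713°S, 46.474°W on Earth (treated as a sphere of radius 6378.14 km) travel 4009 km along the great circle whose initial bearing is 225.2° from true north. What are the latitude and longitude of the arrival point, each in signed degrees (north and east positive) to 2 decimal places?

-43.17°, -81.37°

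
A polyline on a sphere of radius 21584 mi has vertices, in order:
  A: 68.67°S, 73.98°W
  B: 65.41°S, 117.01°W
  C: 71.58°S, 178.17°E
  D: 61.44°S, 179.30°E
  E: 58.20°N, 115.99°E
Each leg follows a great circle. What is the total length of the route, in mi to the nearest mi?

Leg A→B: central angle 0.2920 rad, distance 6302.9 mi.
Leg B→C: central angle 0.4061 rad, distance 8765.5 mi.
Leg C→D: central angle 0.1771 rad, distance 3823.5 mi.
Leg D→E: central angle 2.2566 rad, distance 48707.1 mi.
Total: 6302.9 + 8765.5 + 3823.5 + 48707.1 ≈ 67599 mi.

67599 mi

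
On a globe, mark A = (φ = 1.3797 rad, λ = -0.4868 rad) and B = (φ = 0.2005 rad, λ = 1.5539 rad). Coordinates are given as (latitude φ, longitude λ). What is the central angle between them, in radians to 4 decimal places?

1.4593 rad

With latitudes φ₁ = 79.051°, φ₂ = 11.488° and longitude difference Δλ = 116.923°:
cos c = sin φ₁ sin φ₂ + cos φ₁ cos φ₂ cos Δλ = (0.9818)(0.1992) + (0.1899)(0.9800)(-0.4528) = 0.11125,
so c = arccos(0.11125) = 1.45931 rad.
So the angular separation is 1.4593 rad.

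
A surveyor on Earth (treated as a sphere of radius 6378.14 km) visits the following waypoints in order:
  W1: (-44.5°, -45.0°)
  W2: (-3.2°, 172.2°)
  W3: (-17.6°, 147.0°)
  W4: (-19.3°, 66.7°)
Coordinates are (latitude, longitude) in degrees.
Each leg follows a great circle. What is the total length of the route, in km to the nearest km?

Leg W1→W2: central angle 2.1272 rad, distance 13567.4 km.
Leg W2→W3: central angle 0.4991 rad, distance 3183.4 km.
Leg W3→W4: central angle 1.3166 rad, distance 8397.2 km.
Total: 13567.4 + 3183.4 + 8397.2 ≈ 25148 km.

25148 km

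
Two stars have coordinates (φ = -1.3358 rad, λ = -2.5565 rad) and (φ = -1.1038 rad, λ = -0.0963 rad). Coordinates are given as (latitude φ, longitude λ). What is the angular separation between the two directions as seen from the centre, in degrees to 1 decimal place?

Let φ₁ = -1.3358 rad, φ₂ = -1.1038 rad, and Δλ = 2.4602 rad.
Haversine: a = sin²(Δφ/2) + cos φ₁ cos φ₂ sin²(Δλ/2) = 0.0134 + (0.2328)(0.4502)(0.8883) = 0.10652.
Central angle c = 2·arcsin(√a) = 0.66492 rad.
So the angular separation is 38.1°.

38.1°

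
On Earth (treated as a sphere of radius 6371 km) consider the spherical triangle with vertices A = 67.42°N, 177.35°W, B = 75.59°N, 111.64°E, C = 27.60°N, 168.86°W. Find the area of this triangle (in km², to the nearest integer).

Side lengths (central angles): a = 1.0600, b = 0.7008, c = 0.3887 rad; semiperimeter s = 1.0747.
By l'Huilier's theorem, tan(E/4) = √[tan(s/2) tan((s−a)/2) tan((s−b)/2) tan((s−c)/2)], giving spherical excess E = 0.0690 rad.
Area = E·R² = 0.0690 × (6371)² ≈ 2800681 km².

2800681 km²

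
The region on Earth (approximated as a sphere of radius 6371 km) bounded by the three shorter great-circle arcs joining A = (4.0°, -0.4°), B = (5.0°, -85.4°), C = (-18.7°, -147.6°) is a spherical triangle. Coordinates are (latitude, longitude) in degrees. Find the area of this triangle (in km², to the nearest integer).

33745569 km²

Side lengths (central angles): a = 1.1460, b = 2.5263, c = 1.4780 rad; semiperimeter s = 2.5751.
By l'Huilier's theorem, tan(E/4) = √[tan(s/2) tan((s−a)/2) tan((s−b)/2) tan((s−c)/2)], giving spherical excess E = 0.8314 rad.
Area = E·R² = 0.8314 × (6371)² ≈ 33745569 km².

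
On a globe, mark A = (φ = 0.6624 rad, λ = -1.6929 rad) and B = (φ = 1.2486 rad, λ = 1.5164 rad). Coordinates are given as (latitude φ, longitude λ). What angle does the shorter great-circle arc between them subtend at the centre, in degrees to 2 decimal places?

With latitudes φ₁ = 37.953°, φ₂ = 71.540° and longitude difference Δλ = -176.121°:
cos c = sin φ₁ sin φ₂ + cos φ₁ cos φ₂ cos Δλ = (0.6150)(0.9485) + (0.7885)(0.3167)(-0.9977) = 0.33425,
so c = arccos(0.33425) = 1.22999 rad.
So the angular separation is 70.47°.

70.47°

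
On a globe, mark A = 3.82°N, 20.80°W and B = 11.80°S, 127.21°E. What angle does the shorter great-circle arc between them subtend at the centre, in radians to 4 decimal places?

2.5718 rad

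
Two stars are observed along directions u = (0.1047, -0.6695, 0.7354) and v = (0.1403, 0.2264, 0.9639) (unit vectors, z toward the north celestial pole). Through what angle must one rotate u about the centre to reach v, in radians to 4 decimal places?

0.9619 rad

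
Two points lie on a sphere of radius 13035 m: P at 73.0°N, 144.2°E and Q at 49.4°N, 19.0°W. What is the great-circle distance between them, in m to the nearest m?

12978 m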